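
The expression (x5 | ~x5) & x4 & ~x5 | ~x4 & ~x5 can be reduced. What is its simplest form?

~x5

(x5 | ~x5) & x4 & ~x5 | ~x4 & ~x5
= x4 & ~x5 | ~x4 & ~x5   [complement / identity]
= ~x5   [distribution]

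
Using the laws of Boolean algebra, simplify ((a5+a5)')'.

((a5+a5)')'
= (a5')'   — idempotence
= a5   — double negation

a5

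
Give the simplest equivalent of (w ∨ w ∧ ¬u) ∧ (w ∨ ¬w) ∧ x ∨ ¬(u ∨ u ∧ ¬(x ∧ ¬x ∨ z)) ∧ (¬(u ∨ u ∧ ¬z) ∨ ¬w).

(w ∨ w ∧ ¬u) ∧ (w ∨ ¬w) ∧ x ∨ ¬(u ∨ u ∧ ¬(x ∧ ¬x ∨ z)) ∧ (¬(u ∨ u ∧ ¬z) ∨ ¬w)
= w ∧ (w ∨ ¬w) ∧ x ∨ ¬(u ∨ u ∧ ¬(x ∧ ¬x ∨ z)) ∧ (¬(u ∨ u ∧ ¬z) ∨ ¬w)
= w ∧ x ∨ ¬(u ∨ u ∧ ¬(x ∧ ¬x ∨ z)) ∧ (¬(u ∨ u ∧ ¬z) ∨ ¬w)
= w ∧ x ∨ ¬(u ∨ u ∧ ¬z) ∧ (¬(u ∨ u ∧ ¬z) ∨ ¬w)
= w ∧ x ∨ ¬(u ∨ u ∧ ¬z)
= w ∧ x ∨ ¬u

w ∧ x ∨ ¬u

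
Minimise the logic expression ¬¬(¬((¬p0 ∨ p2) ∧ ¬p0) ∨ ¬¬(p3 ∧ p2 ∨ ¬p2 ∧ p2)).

p0 ∨ p3 ∧ p2

¬¬(¬((¬p0 ∨ p2) ∧ ¬p0) ∨ ¬¬(p3 ∧ p2 ∨ ¬p2 ∧ p2))
= ¬¬(¬((¬p0 ∨ p2) ∧ ¬p0) ∨ ¬¬(p3 ∧ p2))   — complement / identity
= ¬((¬p0 ∨ p2) ∧ ¬p0 ∧ ¬(p3 ∧ p2))   — De Morgan
= ¬(¬p0 ∧ ¬(p3 ∧ p2))   — absorption
= p0 ∨ p3 ∧ p2   — De Morgan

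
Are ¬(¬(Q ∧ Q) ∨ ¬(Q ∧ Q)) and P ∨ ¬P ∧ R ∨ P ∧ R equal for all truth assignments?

No

E1: ¬(¬(Q ∧ Q) ∨ ¬(Q ∧ Q))
    = Q ∧ Q ∧ Q ∧ Q   [De Morgan]
    = Q ∧ Q   [idempotence]
    = Q   [idempotence]
E2: P ∨ ¬P ∧ R ∨ P ∧ R
    = P ∨ R   [distribution]
These differ: at P=0, Q=0, R=1, E1 = 0 but E2 = 1.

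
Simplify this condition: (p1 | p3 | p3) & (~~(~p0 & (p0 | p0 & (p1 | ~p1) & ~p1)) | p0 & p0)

(p1 | p3 | p3) & (~~(~p0 & (p0 | p0 & (p1 | ~p1) & ~p1)) | p0 & p0)
= (p1 | p3 | p3) & (~~(~p0 & (p0 | p0 & ~p1)) | p0 & p0)   [complement / identity]
= (p1 | p3 | p3) & (~~(~p0 & p0) | p0 & p0)   [absorption]
= (p1 | p3) & (~~(~p0 & p0) | p0 & p0)   [idempotence]
= (p1 | p3) & (~p0 & p0 | p0 & p0)   [double negation]
= (p1 | p3) & p0   [distribution]

(p1 | p3) & p0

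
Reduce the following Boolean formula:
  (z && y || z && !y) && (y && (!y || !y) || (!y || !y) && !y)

z && !y

(z && y || z && !y) && (y && (!y || !y) || (!y || !y) && !y)
= (z && y || z && !y) && (!y || !y)   — distribution
= z && (!y || !y)   — distribution
= z && !y   — idempotence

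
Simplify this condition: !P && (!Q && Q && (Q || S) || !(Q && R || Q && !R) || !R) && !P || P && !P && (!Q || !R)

!P && (!Q && Q && (Q || S) || !(Q && R || Q && !R) || !R) && !P || P && !P && (!Q || !R)
= !P && (!Q && Q || !(Q && R || Q && !R) || !R) && !P || P && !P && (!Q || !R)   [absorption]
= !P && (!Q && Q || !Q || !R) && !P || P && !P && (!Q || !R)   [distribution]
= !P && (!Q || !R) && !P || P && !P && (!Q || !R)   [complement / identity]
= !P && (!Q || !R)   [distribution]

!P && (!Q || !R)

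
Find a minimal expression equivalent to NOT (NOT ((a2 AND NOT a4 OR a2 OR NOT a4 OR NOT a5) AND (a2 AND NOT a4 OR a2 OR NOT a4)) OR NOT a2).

NOT (NOT ((a2 AND NOT a4 OR a2 OR NOT a4 OR NOT a5) AND (a2 AND NOT a4 OR a2 OR NOT a4)) OR NOT a2)
= (a2 AND NOT a4 OR a2 OR NOT a4 OR NOT a5) AND (a2 AND NOT a4 OR a2 OR NOT a4) AND a2   (De Morgan)
= (a2 AND NOT a4 OR a2 OR NOT a4) AND a2   (absorption)
= (a2 OR NOT a4) AND a2   (absorption)
= a2   (absorption)

a2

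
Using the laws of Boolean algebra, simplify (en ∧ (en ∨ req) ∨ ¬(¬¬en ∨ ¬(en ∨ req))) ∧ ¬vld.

(en ∨ req) ∧ ¬vld

(en ∧ (en ∨ req) ∨ ¬(¬¬en ∨ ¬(en ∨ req))) ∧ ¬vld
= (en ∧ (en ∨ req) ∨ ¬en ∧ (en ∨ req)) ∧ ¬vld   (De Morgan)
= (en ∨ req) ∧ ¬vld   (distribution)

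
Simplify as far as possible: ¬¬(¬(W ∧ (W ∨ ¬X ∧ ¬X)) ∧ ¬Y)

¬¬(¬(W ∧ (W ∨ ¬X ∧ ¬X)) ∧ ¬Y)
= ¬¬(¬(W ∧ (W ∨ ¬X)) ∧ ¬Y)
= ¬(W ∧ (W ∨ ¬X)) ∧ ¬Y
= ¬W ∧ ¬Y

¬W ∧ ¬Y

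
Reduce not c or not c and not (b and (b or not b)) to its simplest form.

not c

not c or not c and not (b and (b or not b))
= not c or not c and not b   (complement / identity)
= not c   (absorption)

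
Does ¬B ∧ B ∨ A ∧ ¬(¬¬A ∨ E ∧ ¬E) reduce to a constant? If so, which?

¬B ∧ B ∨ A ∧ ¬(¬¬A ∨ E ∧ ¬E)
= ¬B ∧ B ∨ A ∧ ¬(A ∨ E ∧ ¬E)   — double negation
= A ∧ ¬(A ∨ E ∧ ¬E)   — complement / identity
= A ∧ ¬A   — complement / identity
= False   — complement

yes, False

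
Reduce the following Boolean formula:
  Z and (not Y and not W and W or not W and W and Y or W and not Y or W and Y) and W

Z and W

Z and (not Y and not W and W or not W and W and Y or W and not Y or W and Y) and W
= Z and (not Y and not W and W or not W and W and Y or W) and W   (distribution)
= Z and (not W and W or W) and W   (distribution)
= Z and W and W   (complement / identity)
= Z and W   (idempotence)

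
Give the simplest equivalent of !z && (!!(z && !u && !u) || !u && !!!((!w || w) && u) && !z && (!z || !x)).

!z && !u

!z && (!!(z && !u && !u) || !u && !!!((!w || w) && u) && !z && (!z || !x))
= !z && (!!(z && !u && !u) || !u && !((!w || w) && u) && !z && (!z || !x))
= !z && (!!(z && !u && !u) || !u && !u && !z && (!z || !x))
= !z && (!!(z && !u && !u) || !u && !u && !z)
= !z && (z && !u && !u || !u && !u && !z)
= !z && !u && !u
= !z && !u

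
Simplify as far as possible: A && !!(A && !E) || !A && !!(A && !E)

A && !E

A && !!(A && !E) || !A && !!(A && !E)
= !!(A && !E) && (A || !A)
= !!(A && !E)
= A && !E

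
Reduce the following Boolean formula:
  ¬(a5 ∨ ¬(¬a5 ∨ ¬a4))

¬a5

¬(a5 ∨ ¬(¬a5 ∨ ¬a4))
= ¬(a5 ∨ a5 ∧ a4)
= ¬a5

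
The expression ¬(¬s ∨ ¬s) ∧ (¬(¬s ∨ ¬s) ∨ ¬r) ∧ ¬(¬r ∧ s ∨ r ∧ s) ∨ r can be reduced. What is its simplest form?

¬(¬s ∨ ¬s) ∧ (¬(¬s ∨ ¬s) ∨ ¬r) ∧ ¬(¬r ∧ s ∨ r ∧ s) ∨ r
= ¬(¬s ∨ ¬s) ∧ (¬(¬s ∨ ¬s) ∨ ¬r) ∧ ¬s ∨ r   (distribution)
= ¬(¬s ∨ ¬s) ∧ ¬s ∨ r   (absorption)
= s ∧ s ∧ ¬s ∨ r   (De Morgan)
= s ∧ ¬s ∨ r   (idempotence)
= r   (complement / identity)

r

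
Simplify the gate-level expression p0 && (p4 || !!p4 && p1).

p0 && p4

p0 && (p4 || !!p4 && p1)
= p0 && (p4 || p4 && p1)   — double negation
= p0 && p4   — absorption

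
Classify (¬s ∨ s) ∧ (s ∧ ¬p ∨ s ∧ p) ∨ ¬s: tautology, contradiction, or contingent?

tautology

(¬s ∨ s) ∧ (s ∧ ¬p ∨ s ∧ p) ∨ ¬s
= (¬s ∨ s) ∧ s ∨ ¬s   — distribution
= s ∨ ¬s   — complement / identity
= True   — complement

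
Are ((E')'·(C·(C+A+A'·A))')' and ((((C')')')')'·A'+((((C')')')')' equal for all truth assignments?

No

E1: ((E')'·(C·(C+A+A'·A))')'
    = ((E')'·(C·(C+A))')'   (complement / identity)
    = ((E')'·C')'   (absorption)
    = E'+C   (De Morgan)
E2: ((((C')')')')'·A'+((((C')')')')'
    = ((((C')')')')'   (absorption)
    = ((C')')'   (double negation)
    = C'   (double negation)
These differ: at A=1, C=1, E=0, E1 = 1 but E2 = 0.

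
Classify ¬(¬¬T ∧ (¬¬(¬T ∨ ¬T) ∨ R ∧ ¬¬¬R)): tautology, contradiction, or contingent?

tautology

¬(¬¬T ∧ (¬¬(¬T ∨ ¬T) ∨ R ∧ ¬¬¬R))
= ¬(¬¬T ∧ (¬¬(¬T ∨ ¬T) ∨ R ∧ ¬R))   (double negation)
= ¬(¬¬T ∧ (¬T ∨ ¬T ∨ R ∧ ¬R))   (double negation)
= ¬(¬¬T ∧ (¬T ∨ ¬T))   (complement / identity)
= ¬(¬¬T ∧ ¬T)   (idempotence)
= ¬T ∨ T   (De Morgan)
= True   (complement)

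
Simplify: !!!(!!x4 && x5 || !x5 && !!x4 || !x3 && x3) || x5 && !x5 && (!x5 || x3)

!!!(!!x4 && x5 || !x5 && !!x4 || !x3 && x3) || x5 && !x5 && (!x5 || x3)
= !!!(!!x4 && x5 || !x5 && !!x4 || !x3 && x3) || x5 && !x5   [absorption]
= !!!(!!x4 && x5 || !x5 && !!x4) || x5 && !x5   [complement / identity]
= !!!!!x4 || x5 && !x5   [distribution]
= !!!x4 || x5 && !x5   [double negation]
= !!!x4   [complement / identity]
= !x4   [double negation]

!x4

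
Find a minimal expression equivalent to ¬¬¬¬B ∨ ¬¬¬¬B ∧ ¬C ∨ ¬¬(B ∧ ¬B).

B

¬¬¬¬B ∨ ¬¬¬¬B ∧ ¬C ∨ ¬¬(B ∧ ¬B)
= ¬¬¬¬B ∨ ¬¬(B ∧ ¬B)   [absorption]
= ¬¬B ∨ ¬¬(B ∧ ¬B)   [double negation]
= B ∨ ¬¬(B ∧ ¬B)   [double negation]
= B ∨ B ∧ ¬B   [double negation]
= B   [complement / identity]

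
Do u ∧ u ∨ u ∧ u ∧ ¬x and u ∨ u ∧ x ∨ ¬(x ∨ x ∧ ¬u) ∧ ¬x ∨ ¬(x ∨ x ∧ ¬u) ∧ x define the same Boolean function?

E1: u ∧ u ∨ u ∧ u ∧ ¬x
    = u ∧ u   (absorption)
    = u   (idempotence)
E2: u ∨ u ∧ x ∨ ¬(x ∨ x ∧ ¬u) ∧ ¬x ∨ ¬(x ∨ x ∧ ¬u) ∧ x
    = u ∨ u ∧ x ∨ ¬(x ∨ x ∧ ¬u)   (distribution)
    = u ∨ ¬(x ∨ x ∧ ¬u)   (absorption)
    = u ∨ ¬x   (absorption)
These differ: at u=0, x=0, E1 = 0 but E2 = 1.

No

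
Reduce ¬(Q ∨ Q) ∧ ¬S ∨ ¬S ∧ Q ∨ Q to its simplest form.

¬S ∨ Q

¬(Q ∨ Q) ∧ ¬S ∨ ¬S ∧ Q ∨ Q
= ¬Q ∧ ¬S ∨ ¬S ∧ Q ∨ Q
= ¬S ∨ Q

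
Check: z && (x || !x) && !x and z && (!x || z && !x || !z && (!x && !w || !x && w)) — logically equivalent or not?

E1: z && (x || !x) && !x
    = z && !x   — complement / identity
E2: z && (!x || z && !x || !z && (!x && !w || !x && w))
    = z && (!x || z && !x || !z && !x)   — distribution
    = z && (!x || !x)   — distribution
    = z && !x   — idempotence
Both reduce to z && !x, so they are equivalent.

Yes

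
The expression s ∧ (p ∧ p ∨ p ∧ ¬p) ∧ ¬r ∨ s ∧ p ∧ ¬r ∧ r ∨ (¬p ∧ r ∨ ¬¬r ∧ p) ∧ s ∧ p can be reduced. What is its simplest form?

s ∧ p

s ∧ (p ∧ p ∨ p ∧ ¬p) ∧ ¬r ∨ s ∧ p ∧ ¬r ∧ r ∨ (¬p ∧ r ∨ ¬¬r ∧ p) ∧ s ∧ p
= s ∧ p ∧ ¬r ∨ s ∧ p ∧ ¬r ∧ r ∨ (¬p ∧ r ∨ ¬¬r ∧ p) ∧ s ∧ p   (distribution)
= s ∧ p ∧ ¬r ∨ s ∧ p ∧ ¬r ∧ r ∨ (¬p ∧ r ∨ r ∧ p) ∧ s ∧ p   (double negation)
= s ∧ p ∧ ¬r ∨ (¬p ∧ r ∨ r ∧ p) ∧ s ∧ p   (absorption)
= s ∧ p ∧ ¬r ∨ r ∧ s ∧ p   (distribution)
= s ∧ p   (distribution)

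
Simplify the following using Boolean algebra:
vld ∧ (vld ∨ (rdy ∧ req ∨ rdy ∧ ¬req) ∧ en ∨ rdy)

vld

vld ∧ (vld ∨ (rdy ∧ req ∨ rdy ∧ ¬req) ∧ en ∨ rdy)
= vld ∧ (vld ∨ rdy ∧ en ∨ rdy)   [distribution]
= vld ∧ (vld ∨ rdy)   [absorption]
= vld   [absorption]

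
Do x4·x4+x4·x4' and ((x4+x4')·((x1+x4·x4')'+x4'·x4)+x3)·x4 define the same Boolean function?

No

E1: x4·x4+x4·x4'
    = x4
E2: ((x4+x4')·((x1+x4·x4')'+x4'·x4)+x3)·x4
    = ((x1+x4·x4')'+x4'·x4+x3)·x4
    = (x1'+x4'·x4+x3)·x4
    = (x1'+x3)·x4
These differ: at x1=1, x3=0, x4=1, E1 = 1 but E2 = 0.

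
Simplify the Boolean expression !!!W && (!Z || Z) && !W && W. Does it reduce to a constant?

false

!!!W && (!Z || Z) && !W && W
= !W && (!Z || Z) && !W && W   — double negation
= !W && !W && W   — complement / identity
= !W && W   — idempotence
= false   — complement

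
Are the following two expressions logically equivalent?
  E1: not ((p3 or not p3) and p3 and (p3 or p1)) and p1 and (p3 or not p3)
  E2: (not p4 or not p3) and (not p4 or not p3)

No

E1: not ((p3 or not p3) and p3 and (p3 or p1)) and p1 and (p3 or not p3)
    = not (p3 and (p3 or p1)) and p1 and (p3 or not p3)   [complement / identity]
    = not (p3 and (p3 or p1)) and p1   [complement / identity]
    = not p3 and p1   [absorption]
E2: (not p4 or not p3) and (not p4 or not p3)
    = not p4 or not p3   [idempotence]
These differ: at p1=0, p3=1, p4=0, E1 = 0 but E2 = 1.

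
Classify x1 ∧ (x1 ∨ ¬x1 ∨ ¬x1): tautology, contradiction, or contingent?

x1 ∧ (x1 ∨ ¬x1 ∨ ¬x1)
= x1 ∧ (x1 ∨ ¬x1)   (idempotence)
= x1   (complement / identity)
This depends on x1, so it is not a constant.

contingent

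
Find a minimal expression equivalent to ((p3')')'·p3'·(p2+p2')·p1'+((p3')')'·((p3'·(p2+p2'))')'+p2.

p3'+p2

((p3')')'·p3'·(p2+p2')·p1'+((p3')')'·((p3'·(p2+p2'))')'+p2
= ((p3')')'·p3'·(p2+p2')·p1'+((p3')')'·p3'·(p2+p2')+p2   (double negation)
= ((p3')')'·p3'·(p2+p2')+p2   (absorption)
= p3'·p3'·(p2+p2')+p2   (double negation)
= p3'·p3'+p2   (complement / identity)
= p3'+p2   (idempotence)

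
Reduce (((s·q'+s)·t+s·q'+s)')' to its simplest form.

s

(((s·q'+s)·t+s·q'+s)')'
= ((s·q'+s)')'
= (s')'
= s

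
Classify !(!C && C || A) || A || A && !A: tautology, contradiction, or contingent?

!(!C && C || A) || A || A && !A
= !A || A || A && !A   (complement / identity)
= !A || A   (complement / identity)
= true   (complement)

tautology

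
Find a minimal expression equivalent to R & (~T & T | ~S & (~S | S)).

R & (~T & T | ~S & (~S | S))
= R & (~T & T | ~S)   [complement / identity]
= R & ~S   [complement / identity]

R & ~S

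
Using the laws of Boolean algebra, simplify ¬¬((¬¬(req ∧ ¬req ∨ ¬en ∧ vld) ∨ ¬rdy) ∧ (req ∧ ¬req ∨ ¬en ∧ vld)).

¬en ∧ vld

¬¬((¬¬(req ∧ ¬req ∨ ¬en ∧ vld) ∨ ¬rdy) ∧ (req ∧ ¬req ∨ ¬en ∧ vld))
= ¬¬((req ∧ ¬req ∨ ¬en ∧ vld ∨ ¬rdy) ∧ (req ∧ ¬req ∨ ¬en ∧ vld))
= ¬¬(req ∧ ¬req ∨ ¬en ∧ vld)
= req ∧ ¬req ∨ ¬en ∧ vld
= ¬en ∧ vld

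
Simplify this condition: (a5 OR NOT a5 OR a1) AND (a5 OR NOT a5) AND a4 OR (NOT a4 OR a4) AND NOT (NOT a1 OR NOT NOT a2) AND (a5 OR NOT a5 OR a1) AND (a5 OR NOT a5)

(a5 OR NOT a5 OR a1) AND (a5 OR NOT a5) AND a4 OR (NOT a4 OR a4) AND NOT (NOT a1 OR NOT NOT a2) AND (a5 OR NOT a5 OR a1) AND (a5 OR NOT a5)
= (a4 OR (NOT a4 OR a4) AND NOT (NOT a1 OR NOT NOT a2)) AND (a5 OR NOT a5 OR a1) AND (a5 OR NOT a5)   [distribution]
= (a4 OR (NOT a4 OR a4) AND NOT (NOT a1 OR NOT NOT a2)) AND (a5 OR NOT a5)   [absorption]
= a4 OR (NOT a4 OR a4) AND NOT (NOT a1 OR NOT NOT a2)   [complement / identity]
= a4 OR (NOT a4 OR a4) AND a1 AND NOT a2   [De Morgan]
= a4 OR a1 AND NOT a2   [complement / identity]

a4 OR a1 AND NOT a2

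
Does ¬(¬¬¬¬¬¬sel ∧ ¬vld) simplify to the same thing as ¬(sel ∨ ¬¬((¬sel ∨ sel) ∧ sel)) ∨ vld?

E1: ¬(¬¬¬¬¬¬sel ∧ ¬vld)
    = ¬(¬¬¬¬sel ∧ ¬vld)
    = ¬(¬¬sel ∧ ¬vld)
    = ¬sel ∨ vld
E2: ¬(sel ∨ ¬¬((¬sel ∨ sel) ∧ sel)) ∨ vld
    = ¬(sel ∨ (¬sel ∨ sel) ∧ sel) ∨ vld
    = ¬(sel ∨ sel) ∨ vld
    = ¬sel ∨ vld
Both reduce to ¬sel ∨ vld, so they are equivalent.

Yes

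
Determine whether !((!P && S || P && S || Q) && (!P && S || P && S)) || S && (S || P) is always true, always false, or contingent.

!((!P && S || P && S || Q) && (!P && S || P && S)) || S && (S || P)
= !(!P && S || P && S) || S && (S || P)   [absorption]
= !(!P && S || P && S) || S   [absorption]
= !S || S   [distribution]
= true   [complement]

always true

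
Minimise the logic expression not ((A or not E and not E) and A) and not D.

not A and not D

not ((A or not E and not E) and A) and not D
= not ((A or not E) and A) and not D
= not A and not D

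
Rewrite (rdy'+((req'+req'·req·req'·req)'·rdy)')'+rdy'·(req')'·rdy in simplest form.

req·rdy

(rdy'+((req'+req'·req·req'·req)'·rdy)')'+rdy'·(req')'·rdy
= (rdy'+((req'+req'·req)'·rdy)')'+rdy'·(req')'·rdy   (idempotence)
= (rdy'+((req')'·rdy)')'+rdy'·(req')'·rdy   (complement / identity)
= rdy·(req')'·rdy+rdy'·(req')'·rdy   (De Morgan)
= (req')'·rdy   (distribution)
= req·rdy   (double negation)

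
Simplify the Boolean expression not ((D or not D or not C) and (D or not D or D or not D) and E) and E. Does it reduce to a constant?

not ((D or not D or not C) and (D or not D or D or not D) and E) and E
= not ((D or not D or not C) and (D or not D) and E) and E   [idempotence]
= not ((D or not D) and E) and E   [absorption]
= not E and E   [complement / identity]
= False   [complement]

False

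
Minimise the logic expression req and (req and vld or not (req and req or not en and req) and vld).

req and (req and vld or not (req and req or not en and req) and vld)
= req and (req or not (req and req or not en and req)) and vld   — distribution
= req and (req or not (req and (req or not en))) and vld   — distribution
= req and (req or not req) and vld   — absorption
= req and vld   — complement / identity

req and vld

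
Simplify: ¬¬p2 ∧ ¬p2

¬¬p2 ∧ ¬p2
= p2 ∧ ¬p2   (double negation)
= False   (complement)

False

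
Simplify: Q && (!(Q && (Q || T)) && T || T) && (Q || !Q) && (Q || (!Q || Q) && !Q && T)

Q && T

Q && (!(Q && (Q || T)) && T || T) && (Q || !Q) && (Q || (!Q || Q) && !Q && T)
= Q && (!(Q && (Q || T)) && T || T) && (Q || (!Q || Q) && !Q && T)
= Q && (!(Q && (Q || T)) && T || T) && (Q || !Q && T)
= Q && (!Q && T || T) && (Q || !Q && T)
= Q && (!Q && T || T && Q)
= Q && T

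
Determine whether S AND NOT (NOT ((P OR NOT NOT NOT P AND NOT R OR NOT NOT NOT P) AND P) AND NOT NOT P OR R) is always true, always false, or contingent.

S AND NOT (NOT ((P OR NOT NOT NOT P AND NOT R OR NOT NOT NOT P) AND P) AND NOT NOT P OR R)
= S AND NOT (NOT ((P OR NOT NOT NOT P) AND P) AND NOT NOT P OR R)
= S AND NOT (NOT ((P OR NOT NOT NOT P) AND P) AND P OR R)
= S AND NOT (NOT ((P OR NOT P) AND P) AND P OR R)
= S AND NOT (NOT P AND P OR R)
= S AND NOT R
This depends on R, S, so it is not a constant.

contingent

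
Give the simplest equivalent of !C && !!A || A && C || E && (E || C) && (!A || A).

A || E

!C && !!A || A && C || E && (E || C) && (!A || A)
= !C && A || A && C || E && (E || C) && (!A || A)   (double negation)
= !C && A || A && C || E && (E || C)   (complement / identity)
= !C && A || A && C || E   (absorption)
= A || E   (distribution)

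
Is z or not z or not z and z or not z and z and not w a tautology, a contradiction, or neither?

z or not z or not z and z or not z and z and not w
= z or not z or not z and z
= z or not z
= True

tautology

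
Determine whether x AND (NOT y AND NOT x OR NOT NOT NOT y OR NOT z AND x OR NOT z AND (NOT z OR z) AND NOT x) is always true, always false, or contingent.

x AND (NOT y AND NOT x OR NOT NOT NOT y OR NOT z AND x OR NOT z AND (NOT z OR z) AND NOT x)
= x AND (NOT y AND NOT x OR NOT NOT NOT y OR NOT z AND x OR NOT z AND NOT x)
= x AND (NOT y AND NOT x OR NOT y OR NOT z AND x OR NOT z AND NOT x)
= x AND (NOT y OR NOT z AND x OR NOT z AND NOT x)
= x AND (NOT y OR NOT z)
This depends on x, y, z, so it is not a constant.

contingent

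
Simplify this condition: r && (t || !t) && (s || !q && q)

r && s

r && (t || !t) && (s || !q && q)
= r && (s || !q && q)
= r && s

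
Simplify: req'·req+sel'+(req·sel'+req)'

sel'+req'

req'·req+sel'+(req·sel'+req)'
= sel'+(req·sel'+req)'   (complement / identity)
= sel'+req'   (absorption)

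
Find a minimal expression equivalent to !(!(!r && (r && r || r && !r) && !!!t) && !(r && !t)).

!(!(!r && (r && r || r && !r) && !!!t) && !(r && !t))
= !r && (r && r || r && !r) && !!!t || r && !t   (De Morgan)
= !r && (r && r || r && !r) && !t || r && !t   (double negation)
= !r && r && !t || r && !t   (distribution)
= (!r && r || r) && !t   (distribution)
= r && !t   (complement / identity)

r && !t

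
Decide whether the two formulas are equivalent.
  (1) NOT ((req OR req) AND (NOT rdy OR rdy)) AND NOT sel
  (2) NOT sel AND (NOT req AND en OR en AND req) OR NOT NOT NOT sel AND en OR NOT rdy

E1: NOT ((req OR req) AND (NOT rdy OR rdy)) AND NOT sel
    = NOT (req AND (NOT rdy OR rdy)) AND NOT sel   (idempotence)
    = NOT req AND NOT sel   (complement / identity)
E2: NOT sel AND (NOT req AND en OR en AND req) OR NOT NOT NOT sel AND en OR NOT rdy
    = NOT sel AND en OR NOT NOT NOT sel AND en OR NOT rdy   (distribution)
    = NOT sel AND en OR NOT sel AND en OR NOT rdy   (double negation)
    = NOT sel AND en OR NOT rdy   (idempotence)
These differ: at en=1, rdy=0, req=0, sel=1, E1 = 0 but E2 = 1.

No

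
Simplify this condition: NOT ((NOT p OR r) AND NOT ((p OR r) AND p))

p

NOT ((NOT p OR r) AND NOT ((p OR r) AND p))
= NOT ((NOT p OR r) AND NOT p)   — absorption
= NOT NOT p   — absorption
= p   — double negation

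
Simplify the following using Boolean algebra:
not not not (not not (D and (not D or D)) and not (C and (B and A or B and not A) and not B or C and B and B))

not D or C and B

not not not (not not (D and (not D or D)) and not (C and (B and A or B and not A) and not B or C and B and B))
= not not not (not not (D and (not D or D)) and not (C and B and not B or C and B and B))   [distribution]
= not not not (not not D and not (C and B and not B or C and B and B))   [complement / identity]
= not not not (not not D and not (C and B))   [distribution]
= not not (not D or C and B)   [De Morgan]
= not D or C and B   [double negation]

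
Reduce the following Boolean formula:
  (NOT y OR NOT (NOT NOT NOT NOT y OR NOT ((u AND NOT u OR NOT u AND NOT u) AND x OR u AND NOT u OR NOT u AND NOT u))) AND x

NOT y AND x

(NOT y OR NOT (NOT NOT NOT NOT y OR NOT ((u AND NOT u OR NOT u AND NOT u) AND x OR u AND NOT u OR NOT u AND NOT u))) AND x
= (NOT y OR NOT (NOT NOT NOT NOT y OR NOT (u AND NOT u OR NOT u AND NOT u))) AND x
= (NOT y OR NOT (NOT NOT NOT NOT y OR NOT NOT u)) AND x
= (NOT y OR NOT (NOT NOT y OR NOT NOT u)) AND x
= (NOT y OR NOT y AND NOT u) AND x
= NOT y AND x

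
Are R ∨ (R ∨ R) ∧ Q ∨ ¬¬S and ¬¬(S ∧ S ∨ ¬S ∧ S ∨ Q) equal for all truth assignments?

No

E1: R ∨ (R ∨ R) ∧ Q ∨ ¬¬S
    = R ∨ R ∧ Q ∨ ¬¬S   (idempotence)
    = R ∨ R ∧ Q ∨ S   (double negation)
    = R ∨ S   (absorption)
E2: ¬¬(S ∧ S ∨ ¬S ∧ S ∨ Q)
    = S ∧ S ∨ ¬S ∧ S ∨ Q   (double negation)
    = S ∨ Q   (distribution)
These differ: at Q=1, R=0, S=0, E1 = 0 but E2 = 1.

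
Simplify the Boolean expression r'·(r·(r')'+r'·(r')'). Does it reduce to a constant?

r'·(r·(r')'+r'·(r')')
= r'·(r')'   [distribution]
= r'·r   [double negation]
= 0   [complement]

0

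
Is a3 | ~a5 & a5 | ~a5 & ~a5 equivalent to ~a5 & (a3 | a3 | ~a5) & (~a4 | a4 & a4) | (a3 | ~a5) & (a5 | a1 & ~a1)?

Yes

E1: a3 | ~a5 & a5 | ~a5 & ~a5
    = a3 | ~a5   — distribution
E2: ~a5 & (a3 | a3 | ~a5) & (~a4 | a4 & a4) | (a3 | ~a5) & (a5 | a1 & ~a1)
    = ~a5 & (a3 | ~a5) & (~a4 | a4 & a4) | (a3 | ~a5) & (a5 | a1 & ~a1)   — idempotence
    = ~a5 & (a3 | ~a5) & (~a4 | a4) | (a3 | ~a5) & (a5 | a1 & ~a1)   — idempotence
    = ~a5 & (a3 | ~a5) | (a3 | ~a5) & (a5 | a1 & ~a1)   — complement / identity
    = ~a5 & (a3 | ~a5) | (a3 | ~a5) & a5   — complement / identity
    = a3 | ~a5   — distribution
Both reduce to a3 | ~a5, so they are equivalent.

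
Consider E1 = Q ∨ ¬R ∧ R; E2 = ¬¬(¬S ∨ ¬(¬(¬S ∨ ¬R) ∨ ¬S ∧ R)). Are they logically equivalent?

E1: Q ∨ ¬R ∧ R
    = Q   (complement / identity)
E2: ¬¬(¬S ∨ ¬(¬(¬S ∨ ¬R) ∨ ¬S ∧ R))
    = ¬¬(¬S ∨ ¬(S ∧ R ∨ ¬S ∧ R))   (De Morgan)
    = ¬S ∨ ¬(S ∧ R ∨ ¬S ∧ R)   (double negation)
    = ¬S ∨ ¬R   (distribution)
These differ: at Q=0, R=1, S=0, E1 = 0 but E2 = 1.

No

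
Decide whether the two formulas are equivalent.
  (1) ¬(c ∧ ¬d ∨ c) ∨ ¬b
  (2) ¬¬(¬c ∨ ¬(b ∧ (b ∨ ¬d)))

Yes

E1: ¬(c ∧ ¬d ∨ c) ∨ ¬b
    = ¬c ∨ ¬b   — absorption
E2: ¬¬(¬c ∨ ¬(b ∧ (b ∨ ¬d)))
    = ¬c ∨ ¬(b ∧ (b ∨ ¬d))   — double negation
    = ¬c ∨ ¬b   — absorption
Both reduce to ¬c ∨ ¬b, so they are equivalent.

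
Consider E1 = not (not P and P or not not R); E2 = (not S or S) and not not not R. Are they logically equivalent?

E1: not (not P and P or not not R)
    = not not not R
    = not R
E2: (not S or S) and not not not R
    = not not not R
    = not R
Both reduce to not R, so they are equivalent.

Yes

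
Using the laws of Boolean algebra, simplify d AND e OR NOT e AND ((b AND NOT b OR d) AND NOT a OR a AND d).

d

d AND e OR NOT e AND ((b AND NOT b OR d) AND NOT a OR a AND d)
= d AND e OR NOT e AND (d AND NOT a OR a AND d)   [complement / identity]
= d AND e OR NOT e AND d   [distribution]
= d   [distribution]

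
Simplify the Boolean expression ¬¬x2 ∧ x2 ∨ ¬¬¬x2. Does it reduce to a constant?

True

¬¬x2 ∧ x2 ∨ ¬¬¬x2
= ¬¬x2 ∧ x2 ∨ ¬x2   — double negation
= x2 ∧ x2 ∨ ¬x2   — double negation
= x2 ∨ ¬x2   — idempotence
= True   — complement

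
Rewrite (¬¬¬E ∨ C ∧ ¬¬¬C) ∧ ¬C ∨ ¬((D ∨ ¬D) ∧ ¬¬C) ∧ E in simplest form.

(¬¬¬E ∨ C ∧ ¬¬¬C) ∧ ¬C ∨ ¬((D ∨ ¬D) ∧ ¬¬C) ∧ E
= (¬E ∨ C ∧ ¬¬¬C) ∧ ¬C ∨ ¬((D ∨ ¬D) ∧ ¬¬C) ∧ E   — double negation
= (¬E ∨ C ∧ ¬C) ∧ ¬C ∨ ¬((D ∨ ¬D) ∧ ¬¬C) ∧ E   — double negation
= ¬E ∧ ¬C ∨ ¬((D ∨ ¬D) ∧ ¬¬C) ∧ E   — complement / identity
= ¬E ∧ ¬C ∨ ¬¬¬C ∧ E   — complement / identity
= ¬E ∧ ¬C ∨ ¬C ∧ E   — double negation
= ¬C   — distribution

¬C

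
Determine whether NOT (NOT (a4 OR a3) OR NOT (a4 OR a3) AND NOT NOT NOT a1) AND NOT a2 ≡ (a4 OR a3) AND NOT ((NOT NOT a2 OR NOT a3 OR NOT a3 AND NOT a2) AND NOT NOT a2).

Yes

E1: NOT (NOT (a4 OR a3) OR NOT (a4 OR a3) AND NOT NOT NOT a1) AND NOT a2
    = NOT (NOT (a4 OR a3) OR NOT (a4 OR a3) AND NOT a1) AND NOT a2   [double negation]
    = NOT NOT (a4 OR a3) AND NOT a2   [absorption]
    = (a4 OR a3) AND NOT a2   [double negation]
E2: (a4 OR a3) AND NOT ((NOT NOT a2 OR NOT a3 OR NOT a3 AND NOT a2) AND NOT NOT a2)
    = (a4 OR a3) AND NOT ((NOT NOT a2 OR NOT a3) AND NOT NOT a2)   [absorption]
    = (a4 OR a3) AND NOT NOT NOT a2   [absorption]
    = (a4 OR a3) AND NOT a2   [double negation]
Both reduce to (a4 OR a3) AND NOT a2, so they are equivalent.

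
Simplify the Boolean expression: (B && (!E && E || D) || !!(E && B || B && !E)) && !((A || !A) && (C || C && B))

(B && (!E && E || D) || !!(E && B || B && !E)) && !((A || !A) && (C || C && B))
= (B && (!E && E || D) || !!(E && B || B && !E)) && !(C || C && B)   [complement / identity]
= (B && D || !!(E && B || B && !E)) && !(C || C && B)   [complement / identity]
= (B && D || !!(E && B || B && !E)) && !C   [absorption]
= (B && D || !!B) && !C   [distribution]
= (B && D || B) && !C   [double negation]
= B && !C   [absorption]

B && !C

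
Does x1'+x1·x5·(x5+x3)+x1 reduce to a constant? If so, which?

x1'+x1·x5·(x5+x3)+x1
= x1'+x1·x5+x1   [absorption]
= x1'+x1   [absorption]
= 1   [complement]

yes, True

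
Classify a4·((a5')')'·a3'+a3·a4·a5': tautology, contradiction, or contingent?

a4·((a5')')'·a3'+a3·a4·a5'
= a4·a5'·a3'+a3·a4·a5'   — double negation
= a4·a5'   — distribution
This depends on a4, a5, so it is not a constant.

contingent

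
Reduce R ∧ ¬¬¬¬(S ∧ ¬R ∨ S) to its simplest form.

R ∧ ¬¬¬¬(S ∧ ¬R ∨ S)
= R ∧ ¬¬(S ∧ ¬R ∨ S)
= R ∧ ¬¬S
= R ∧ S

R ∧ S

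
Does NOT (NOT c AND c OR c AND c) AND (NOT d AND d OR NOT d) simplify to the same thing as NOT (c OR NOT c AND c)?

No

E1: NOT (NOT c AND c OR c AND c) AND (NOT d AND d OR NOT d)
    = NOT (NOT c AND c OR c AND c) AND NOT d   (complement / identity)
    = NOT c AND NOT d   (distribution)
E2: NOT (c OR NOT c AND c)
    = NOT c   (complement / identity)
These differ: at c=0, d=1, E1 = 0 but E2 = 1.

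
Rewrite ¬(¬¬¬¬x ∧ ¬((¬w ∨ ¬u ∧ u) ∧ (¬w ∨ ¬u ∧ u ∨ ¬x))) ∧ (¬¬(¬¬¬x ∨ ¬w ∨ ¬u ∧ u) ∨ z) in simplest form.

¬x ∨ ¬w

¬(¬¬¬¬x ∧ ¬((¬w ∨ ¬u ∧ u) ∧ (¬w ∨ ¬u ∧ u ∨ ¬x))) ∧ (¬¬(¬¬¬x ∨ ¬w ∨ ¬u ∧ u) ∨ z)
= ¬(¬¬¬¬x ∧ ¬((¬w ∨ ¬u ∧ u) ∧ (¬w ∨ ¬u ∧ u ∨ ¬x))) ∧ (¬¬¬x ∨ ¬w ∨ ¬u ∧ u ∨ z)   [double negation]
= (¬¬¬x ∨ (¬w ∨ ¬u ∧ u) ∧ (¬w ∨ ¬u ∧ u ∨ ¬x)) ∧ (¬¬¬x ∨ ¬w ∨ ¬u ∧ u ∨ z)   [De Morgan]
= (¬¬¬x ∨ ¬w ∨ ¬u ∧ u) ∧ (¬¬¬x ∨ ¬w ∨ ¬u ∧ u ∨ z)   [absorption]
= ¬¬¬x ∨ ¬w ∨ ¬u ∧ u   [absorption]
= ¬¬¬x ∨ ¬w   [complement / identity]
= ¬x ∨ ¬w   [double negation]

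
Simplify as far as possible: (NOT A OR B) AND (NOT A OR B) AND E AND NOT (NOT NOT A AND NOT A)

(NOT A OR B) AND E

(NOT A OR B) AND (NOT A OR B) AND E AND NOT (NOT NOT A AND NOT A)
= (NOT A OR B) AND (NOT A OR B) AND E AND (NOT A OR A)   (De Morgan)
= (NOT A OR B) AND (NOT A OR B) AND E   (complement / identity)
= (NOT A OR B) AND E   (idempotence)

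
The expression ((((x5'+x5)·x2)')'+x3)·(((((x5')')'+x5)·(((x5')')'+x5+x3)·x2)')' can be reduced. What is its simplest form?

x2

((((x5'+x5)·x2)')'+x3)·(((((x5')')'+x5)·(((x5')')'+x5+x3)·x2)')'
= ((((x5'+x5)·x2)')'+x3)·(((((x5')')'+x5)·x2)')'   (absorption)
= ((((x5'+x5)·x2)')'+x3)·(((x5'+x5)·x2)')'   (double negation)
= (((x5'+x5)·x2)')'   (absorption)
= (x5'+x5)·x2   (double negation)
= x2   (complement / identity)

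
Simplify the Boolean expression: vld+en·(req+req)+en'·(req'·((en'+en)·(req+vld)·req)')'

vld+en·(req+req)+en'·(req'·((en'+en)·(req+vld)·req)')'
= vld+en·(req+req)+en'·(req+(en'+en)·(req+vld)·req)   — De Morgan
= vld+en·(req+req)+en'·(req+(req+vld)·req)   — complement / identity
= vld+en·(req+req)+en'·(req+req)   — absorption
= vld+req+req   — distribution
= vld+req   — idempotence

vld+req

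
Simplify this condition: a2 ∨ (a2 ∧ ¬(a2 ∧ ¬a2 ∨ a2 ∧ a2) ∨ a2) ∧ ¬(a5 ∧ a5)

a2 ∨ (a2 ∧ ¬(a2 ∧ ¬a2 ∨ a2 ∧ a2) ∨ a2) ∧ ¬(a5 ∧ a5)
= a2 ∨ (a2 ∧ ¬a2 ∨ a2) ∧ ¬(a5 ∧ a5)   (distribution)
= a2 ∨ (a2 ∧ ¬a2 ∨ a2) ∧ ¬a5   (idempotence)
= a2 ∨ a2 ∧ ¬a5   (complement / identity)
= a2   (absorption)

a2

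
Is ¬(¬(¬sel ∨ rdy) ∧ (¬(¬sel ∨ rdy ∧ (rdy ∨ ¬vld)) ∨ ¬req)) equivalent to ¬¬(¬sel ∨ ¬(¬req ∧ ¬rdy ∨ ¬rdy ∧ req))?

E1: ¬(¬(¬sel ∨ rdy) ∧ (¬(¬sel ∨ rdy ∧ (rdy ∨ ¬vld)) ∨ ¬req))
    = ¬(¬(¬sel ∨ rdy) ∧ (¬(¬sel ∨ rdy) ∨ ¬req))   — absorption
    = ¬¬(¬sel ∨ rdy)   — absorption
    = ¬sel ∨ rdy   — double negation
E2: ¬¬(¬sel ∨ ¬(¬req ∧ ¬rdy ∨ ¬rdy ∧ req))
    = ¬¬(¬sel ∨ ¬¬rdy)   — distribution
    = ¬sel ∨ ¬¬rdy   — double negation
    = ¬sel ∨ rdy   — double negation
Both reduce to ¬sel ∨ rdy, so they are equivalent.

Yes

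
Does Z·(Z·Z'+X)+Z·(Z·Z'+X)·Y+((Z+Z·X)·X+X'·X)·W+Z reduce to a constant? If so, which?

Z·(Z·Z'+X)+Z·(Z·Z'+X)·Y+((Z+Z·X)·X+X'·X)·W+Z
= Z·(Z·Z'+X)+((Z+Z·X)·X+X'·X)·W+Z
= Z·(Z·Z'+X)+(Z+Z·X)·X·W+Z
= Z·X+(Z+Z·X)·X·W+Z
= Z·X+Z·X·W+Z
= Z·X+Z
= Z
This depends on Z, so it is not a constant.

no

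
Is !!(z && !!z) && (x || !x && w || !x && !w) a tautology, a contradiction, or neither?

!!(z && !!z) && (x || !x && w || !x && !w)
= !!(z && !!z) && (x || !x)   (distribution)
= !!(z && !!z)   (complement / identity)
= !!(z && z)   (double negation)
= z && z   (double negation)
= z   (idempotence)
This depends on z, so it is not a constant.

neither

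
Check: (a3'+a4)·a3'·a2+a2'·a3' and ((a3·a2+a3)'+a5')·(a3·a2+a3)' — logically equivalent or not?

E1: (a3'+a4)·a3'·a2+a2'·a3'
    = a3'·a2+a2'·a3'
    = a3'
E2: ((a3·a2+a3)'+a5')·(a3·a2+a3)'
    = (a3·a2+a3)'
    = a3'
Both reduce to a3', so they are equivalent.

Yes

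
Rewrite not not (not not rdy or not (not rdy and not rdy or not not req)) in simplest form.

rdy

not not (not not rdy or not (not rdy and not rdy or not not req))
= not not (rdy or not (not rdy and not rdy or not not req))
= not not (rdy or not (not rdy or not not req))
= not not (rdy or rdy and not req)
= not not rdy
= rdy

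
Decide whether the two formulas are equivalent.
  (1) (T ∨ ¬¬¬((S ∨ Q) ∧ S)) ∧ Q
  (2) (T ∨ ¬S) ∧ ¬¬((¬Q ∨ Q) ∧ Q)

E1: (T ∨ ¬¬¬((S ∨ Q) ∧ S)) ∧ Q
    = (T ∨ ¬((S ∨ Q) ∧ S)) ∧ Q
    = (T ∨ ¬S) ∧ Q
E2: (T ∨ ¬S) ∧ ¬¬((¬Q ∨ Q) ∧ Q)
    = (T ∨ ¬S) ∧ (¬Q ∨ Q) ∧ Q
    = (T ∨ ¬S) ∧ Q
Both reduce to (T ∨ ¬S) ∧ Q, so they are equivalent.

Yes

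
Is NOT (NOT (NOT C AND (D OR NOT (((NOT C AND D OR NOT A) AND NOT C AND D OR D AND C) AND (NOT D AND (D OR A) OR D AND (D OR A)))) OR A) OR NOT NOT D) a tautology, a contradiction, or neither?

NOT (NOT (NOT C AND (D OR NOT (((NOT C AND D OR NOT A) AND NOT C AND D OR D AND C) AND (NOT D AND (D OR A) OR D AND (D OR A)))) OR A) OR NOT NOT D)
= NOT (NOT (NOT C AND (D OR NOT ((NOT C AND D OR D AND C) AND (NOT D AND (D OR A) OR D AND (D OR A)))) OR A) OR NOT NOT D)
= (NOT C AND (D OR NOT ((NOT C AND D OR D AND C) AND (NOT D AND (D OR A) OR D AND (D OR A)))) OR A) AND NOT D
= (NOT C AND (D OR NOT (D AND (NOT D AND (D OR A) OR D AND (D OR A)))) OR A) AND NOT D
= (NOT C AND (D OR NOT (D AND (D OR A))) OR A) AND NOT D
= (NOT C AND (D OR NOT D) OR A) AND NOT D
= (NOT C OR A) AND NOT D
This depends on A, C, D, so it is not a constant.

neither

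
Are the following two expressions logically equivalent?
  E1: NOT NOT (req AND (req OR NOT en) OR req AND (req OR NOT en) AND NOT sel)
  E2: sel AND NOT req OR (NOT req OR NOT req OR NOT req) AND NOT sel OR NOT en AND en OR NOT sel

E1: NOT NOT (req AND (req OR NOT en) OR req AND (req OR NOT en) AND NOT sel)
    = NOT NOT (req AND (req OR NOT en))   — absorption
    = req AND (req OR NOT en)   — double negation
    = req   — absorption
E2: sel AND NOT req OR (NOT req OR NOT req OR NOT req) AND NOT sel OR NOT en AND en OR NOT sel
    = sel AND NOT req OR (NOT req OR NOT req) AND NOT sel OR NOT en AND en OR NOT sel   — idempotence
    = sel AND NOT req OR NOT req AND NOT sel OR NOT en AND en OR NOT sel   — idempotence
    = NOT req OR NOT en AND en OR NOT sel   — distribution
    = NOT req OR NOT sel   — complement / identity
These differ: at en=1, req=0, sel=1, E1 = 0 but E2 = 1.

No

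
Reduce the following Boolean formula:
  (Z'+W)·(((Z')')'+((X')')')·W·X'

(Z'+W)·(((Z')')'+((X')')')·W·X'
= (Z'+W)·(Z'+((X')')')·W·X'   — double negation
= (Z'+W)·(Z'+X')·W·X'   — double negation
= (W·X'+Z')·W·X'   — distribution
= W·X'   — absorption

W·X'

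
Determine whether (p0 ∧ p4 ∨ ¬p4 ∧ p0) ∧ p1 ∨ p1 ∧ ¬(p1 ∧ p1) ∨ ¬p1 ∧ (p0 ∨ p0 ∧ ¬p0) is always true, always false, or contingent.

contingent

(p0 ∧ p4 ∨ ¬p4 ∧ p0) ∧ p1 ∨ p1 ∧ ¬(p1 ∧ p1) ∨ ¬p1 ∧ (p0 ∨ p0 ∧ ¬p0)
= (p0 ∧ p4 ∨ ¬p4 ∧ p0) ∧ p1 ∨ p1 ∧ ¬p1 ∨ ¬p1 ∧ (p0 ∨ p0 ∧ ¬p0)   — idempotence
= (p0 ∧ p4 ∨ ¬p4 ∧ p0) ∧ p1 ∨ ¬p1 ∧ (p0 ∨ p0 ∧ ¬p0)   — complement / identity
= (p0 ∧ p4 ∨ ¬p4 ∧ p0) ∧ p1 ∨ ¬p1 ∧ p0   — complement / identity
= p0 ∧ p1 ∨ ¬p1 ∧ p0   — distribution
= p0   — distribution
This depends on p0, so it is not a constant.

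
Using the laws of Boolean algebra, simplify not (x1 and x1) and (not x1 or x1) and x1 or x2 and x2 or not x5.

x2 or not x5

not (x1 and x1) and (not x1 or x1) and x1 or x2 and x2 or not x5
= not (x1 and x1) and (not x1 or x1) and x1 or x2 or not x5   (idempotence)
= not x1 and (not x1 or x1) and x1 or x2 or not x5   (idempotence)
= not x1 and x1 or x2 or not x5   (complement / identity)
= x2 or not x5   (complement / identity)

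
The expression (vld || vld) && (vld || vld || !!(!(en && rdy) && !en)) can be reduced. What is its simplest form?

(vld || vld) && (vld || vld || !!(!(en && rdy) && !en))
= (vld || vld) && (vld || vld || !(en && rdy || en))   (De Morgan)
= (vld || vld) && (vld || vld || !en)   (absorption)
= vld || vld   (absorption)
= vld   (idempotence)

vld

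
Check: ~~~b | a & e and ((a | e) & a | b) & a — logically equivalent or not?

No

E1: ~~~b | a & e
    = ~b | a & e   (double negation)
E2: ((a | e) & a | b) & a
    = (a | b) & a   (absorption)
    = a   (absorption)
These differ: at a=0, b=0, e=0, E1 = 1 but E2 = 0.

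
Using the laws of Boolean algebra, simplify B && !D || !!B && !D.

B && !D || !!B && !D
= B && !D || B && !D   [double negation]
= B && !D   [idempotence]

B && !D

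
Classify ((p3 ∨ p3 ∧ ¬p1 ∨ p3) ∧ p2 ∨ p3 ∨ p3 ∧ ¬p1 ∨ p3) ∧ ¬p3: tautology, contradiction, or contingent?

((p3 ∨ p3 ∧ ¬p1 ∨ p3) ∧ p2 ∨ p3 ∨ p3 ∧ ¬p1 ∨ p3) ∧ ¬p3
= (p3 ∨ p3 ∧ ¬p1 ∨ p3) ∧ ¬p3   [absorption]
= (p3 ∨ p3) ∧ ¬p3   [absorption]
= p3 ∧ ¬p3   [idempotence]
= False   [complement]

contradiction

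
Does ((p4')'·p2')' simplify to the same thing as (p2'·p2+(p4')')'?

E1: ((p4')'·p2')'
    = p4'+p2   [De Morgan]
E2: (p2'·p2+(p4')')'
    = ((p4')')'   [complement / identity]
    = p4'   [double negation]
These differ: at p2=1, p4=1, E1 = 1 but E2 = 0.

No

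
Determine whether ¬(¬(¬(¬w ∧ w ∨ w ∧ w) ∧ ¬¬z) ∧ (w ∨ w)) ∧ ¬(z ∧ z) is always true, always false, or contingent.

contingent

¬(¬(¬(¬w ∧ w ∨ w ∧ w) ∧ ¬¬z) ∧ (w ∨ w)) ∧ ¬(z ∧ z)
= ¬(¬(¬w ∧ ¬¬z) ∧ (w ∨ w)) ∧ ¬(z ∧ z)   (distribution)
= ¬(¬(¬w ∧ ¬¬z) ∧ w) ∧ ¬(z ∧ z)   (idempotence)
= ¬((w ∨ ¬z) ∧ w) ∧ ¬(z ∧ z)   (De Morgan)
= ¬w ∧ ¬(z ∧ z)   (absorption)
= ¬w ∧ ¬z   (idempotence)
This depends on w, z, so it is not a constant.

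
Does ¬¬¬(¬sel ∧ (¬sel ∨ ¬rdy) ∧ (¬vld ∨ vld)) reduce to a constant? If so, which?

¬¬¬(¬sel ∧ (¬sel ∨ ¬rdy) ∧ (¬vld ∨ vld))
= ¬¬¬(¬sel ∧ (¬sel ∨ ¬rdy))   [complement / identity]
= ¬¬¬¬sel   [absorption]
= ¬¬sel   [double negation]
= sel   [double negation]
This depends on sel, so it is not a constant.

no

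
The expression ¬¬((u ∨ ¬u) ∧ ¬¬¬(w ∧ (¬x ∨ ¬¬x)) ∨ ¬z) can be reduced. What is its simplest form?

¬w ∨ ¬z

¬¬((u ∨ ¬u) ∧ ¬¬¬(w ∧ (¬x ∨ ¬¬x)) ∨ ¬z)
= ¬¬(¬¬¬(w ∧ (¬x ∨ ¬¬x)) ∨ ¬z)   (complement / identity)
= ¬¬(¬¬¬(w ∧ (¬x ∨ x)) ∨ ¬z)   (double negation)
= ¬¬(¬¬¬w ∨ ¬z)   (complement / identity)
= ¬¬¬w ∨ ¬z   (double negation)
= ¬w ∨ ¬z   (double negation)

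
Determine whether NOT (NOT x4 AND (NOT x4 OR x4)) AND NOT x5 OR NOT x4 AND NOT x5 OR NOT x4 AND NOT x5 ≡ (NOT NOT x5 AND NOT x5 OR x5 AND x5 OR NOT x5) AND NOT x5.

Yes

E1: NOT (NOT x4 AND (NOT x4 OR x4)) AND NOT x5 OR NOT x4 AND NOT x5 OR NOT x4 AND NOT x5
    = NOT NOT x4 AND NOT x5 OR NOT x4 AND NOT x5 OR NOT x4 AND NOT x5   (complement / identity)
    = NOT NOT x4 AND NOT x5 OR NOT x4 AND NOT x5   (idempotence)
    = x4 AND NOT x5 OR NOT x4 AND NOT x5   (double negation)
    = NOT x5   (distribution)
E2: (NOT NOT x5 AND NOT x5 OR x5 AND x5 OR NOT x5) AND NOT x5
    = (x5 AND NOT x5 OR x5 AND x5 OR NOT x5) AND NOT x5   (double negation)
    = (x5 OR NOT x5) AND NOT x5   (distribution)
    = NOT x5   (complement / identity)
Both reduce to NOT x5, so they are equivalent.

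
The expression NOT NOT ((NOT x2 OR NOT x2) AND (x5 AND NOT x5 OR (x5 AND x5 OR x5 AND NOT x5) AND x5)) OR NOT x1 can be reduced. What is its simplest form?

NOT x2 AND x5 OR NOT x1

NOT NOT ((NOT x2 OR NOT x2) AND (x5 AND NOT x5 OR (x5 AND x5 OR x5 AND NOT x5) AND x5)) OR NOT x1
= NOT NOT ((NOT x2 OR NOT x2) AND (x5 AND x5 OR x5 AND NOT x5) AND x5) OR NOT x1   (complement / identity)
= NOT NOT ((NOT x2 OR NOT x2) AND x5 AND x5) OR NOT x1   (distribution)
= (NOT x2 OR NOT x2) AND x5 AND x5 OR NOT x1   (double negation)
= NOT x2 AND x5 AND x5 OR NOT x1   (idempotence)
= NOT x2 AND x5 OR NOT x1   (idempotence)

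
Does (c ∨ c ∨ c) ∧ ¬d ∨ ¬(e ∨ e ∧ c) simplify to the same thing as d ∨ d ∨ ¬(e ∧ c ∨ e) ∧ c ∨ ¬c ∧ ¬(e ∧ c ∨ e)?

E1: (c ∨ c ∨ c) ∧ ¬d ∨ ¬(e ∨ e ∧ c)
    = (c ∨ c) ∧ ¬d ∨ ¬(e ∨ e ∧ c)   (idempotence)
    = c ∧ ¬d ∨ ¬(e ∨ e ∧ c)   (idempotence)
    = c ∧ ¬d ∨ ¬e   (absorption)
E2: d ∨ d ∨ ¬(e ∧ c ∨ e) ∧ c ∨ ¬c ∧ ¬(e ∧ c ∨ e)
    = d ∨ d ∨ ¬(e ∧ c ∨ e)   (distribution)
    = d ∨ d ∨ ¬e   (absorption)
    = d ∨ ¬e   (idempotence)
These differ: at c=0, d=1, e=1, E1 = 0 but E2 = 1.

No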